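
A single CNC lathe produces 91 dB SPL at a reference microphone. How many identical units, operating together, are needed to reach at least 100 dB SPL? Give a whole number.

8

Need L₁ + 10·log₁₀ N ≥ 100, i.e. log₁₀ N ≥ 0.90.
N ≥ 10^(9.0/10) = 7.943, so N = 8.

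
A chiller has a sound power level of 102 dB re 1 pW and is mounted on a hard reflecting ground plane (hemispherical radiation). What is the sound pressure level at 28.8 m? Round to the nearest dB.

65 dB

The power spreads over a hemisphere of area 2π·r², so L_p = L_w − 10·log₁₀(2π·r²).
2π·r² = 5212 m², 10·log₁₀ of that is 37.170 dB.
L_p = 102 − 37.170 = 64.83 dB.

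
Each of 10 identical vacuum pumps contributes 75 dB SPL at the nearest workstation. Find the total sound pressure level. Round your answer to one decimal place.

L_total = L₁ + 10·log₁₀ N for N identical incoherent sources.
L_total = 75 + 10·log₁₀(10) = 75 + 10.000 = 85.00 dB SPL.

85.0 dB SPL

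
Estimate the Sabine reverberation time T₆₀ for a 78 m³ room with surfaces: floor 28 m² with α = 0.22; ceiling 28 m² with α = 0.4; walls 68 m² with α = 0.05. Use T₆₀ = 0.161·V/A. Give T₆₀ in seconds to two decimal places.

A = Σ Sᵢαᵢ = 28·0.22 + 28·0.4 + 68·0.05 = 20.76 m².
T₆₀ = 0.161 × 78 / 20.76 = 0.605 s.

0.60 s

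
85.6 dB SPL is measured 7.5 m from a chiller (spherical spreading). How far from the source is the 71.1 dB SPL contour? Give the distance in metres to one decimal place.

39.8 m

The 14.5 dB drop corresponds to a distance ratio of 10^(14.5/20) for a point source.
r₂ = 7.5·10^((85.6−71.1)/20) = 7.5·10^(14.5/20) = 39.82 m.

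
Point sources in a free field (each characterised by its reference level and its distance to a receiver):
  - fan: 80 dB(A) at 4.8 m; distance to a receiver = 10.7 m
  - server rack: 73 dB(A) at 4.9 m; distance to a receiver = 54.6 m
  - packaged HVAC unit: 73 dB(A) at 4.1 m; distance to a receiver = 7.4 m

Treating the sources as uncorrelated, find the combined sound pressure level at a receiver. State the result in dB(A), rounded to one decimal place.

Propagate each source to the receiver with L = L_ref − 20·log₁₀(r/r_ref), then add intensities.
fan: 80 − 20·log₁₀(10.7/4.8) = 80 − 6.96 = 73.04 dB(A).
server rack: 73 − 20·log₁₀(54.6/4.9) = 73 − 20.94 = 52.06 dB(A).
packaged HVAC unit: 73 − 20·log₁₀(7.4/4.1) = 73 − 5.13 = 67.87 dB(A).
Σ 10^(L/10) = 2.641e+07 → L_total = 10·log₁₀(2.641e+07) = 74.22 dB(A).

74.2 dB(A)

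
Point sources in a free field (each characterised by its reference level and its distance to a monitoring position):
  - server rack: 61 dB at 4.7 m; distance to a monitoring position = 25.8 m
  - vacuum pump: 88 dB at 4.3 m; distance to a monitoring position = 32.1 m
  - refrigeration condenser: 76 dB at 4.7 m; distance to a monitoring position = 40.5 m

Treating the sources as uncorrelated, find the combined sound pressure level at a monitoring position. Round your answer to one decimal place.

Apply inverse-square spreading to bring every level to the receiver, then sum 10^(L/10).
server rack: 61 − 20·log₁₀(25.8/4.7) = 61 − 14.79 = 46.21 dB.
vacuum pump: 88 − 20·log₁₀(32.1/4.3) = 88 − 17.46 = 70.54 dB.
refrigeration condenser: 76 − 20·log₁₀(40.5/4.7) = 76 − 18.71 = 57.29 dB.
Σ 10^(L/10) = 1.190e+07 → L_total = 10·log₁₀(1.190e+07) = 70.76 dB.

70.8 dB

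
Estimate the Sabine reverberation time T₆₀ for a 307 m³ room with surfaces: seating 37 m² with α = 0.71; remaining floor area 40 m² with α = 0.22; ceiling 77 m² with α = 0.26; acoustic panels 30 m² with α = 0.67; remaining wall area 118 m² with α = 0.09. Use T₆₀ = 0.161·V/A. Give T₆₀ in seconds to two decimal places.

0.58 s

Total absorption A = 37·0.71 + 40·0.22 + 77·0.26 + 30·0.67 + 118·0.09 = 85.81 m² sabins.
T₆₀ = 0.161·V/A = 0.161·307/85.81 = 0.576 s.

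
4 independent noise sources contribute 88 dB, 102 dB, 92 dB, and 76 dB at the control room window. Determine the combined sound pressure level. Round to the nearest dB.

For uncorrelated sources the intensities add, so convert each level to linear form, sum, and take 10·log₁₀ of the total.
Σ 10^(L/10) = 10^(88/10) + 10^(102/10) + 10^(92/10) + 10^(76/10) = 1.810e+10.
L_total = 10·log₁₀(1.810e+10) = 102.58 dB.

103 dB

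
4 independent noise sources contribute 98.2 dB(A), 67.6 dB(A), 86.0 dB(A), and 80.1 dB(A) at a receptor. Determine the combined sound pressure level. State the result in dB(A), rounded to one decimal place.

98.5 dB(A)

Incoherent sources combine by intensity addition: L_total = 10·log₁₀(Σ 10^(L_i/10)).
Σ 10^(L/10) = 10^(98.2/10) + 10^(67.6/10) + 10^(86.0/10) + 10^(80.1/10) = 7.113e+09.
L_total = 10·log₁₀(7.113e+09) = 98.52 dB(A).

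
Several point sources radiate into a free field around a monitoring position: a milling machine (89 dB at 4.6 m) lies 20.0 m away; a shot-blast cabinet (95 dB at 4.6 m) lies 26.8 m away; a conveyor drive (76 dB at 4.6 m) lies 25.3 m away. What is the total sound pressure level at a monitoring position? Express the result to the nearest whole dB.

Propagate each source to the receiver with L = L_ref − 20·log₁₀(r/r_ref), then add intensities.
milling machine: 89 − 20·log₁₀(20.0/4.6) = 89 − 12.77 = 76.23 dB.
shot-blast cabinet: 95 − 20·log₁₀(26.8/4.6) = 95 − 15.31 = 79.69 dB.
conveyor drive: 76 − 20·log₁₀(25.3/4.6) = 76 − 14.81 = 61.19 dB.
Σ 10^(L/10) = 1.365e+08 → L_total = 10·log₁₀(1.365e+08) = 81.35 dB.

81 dB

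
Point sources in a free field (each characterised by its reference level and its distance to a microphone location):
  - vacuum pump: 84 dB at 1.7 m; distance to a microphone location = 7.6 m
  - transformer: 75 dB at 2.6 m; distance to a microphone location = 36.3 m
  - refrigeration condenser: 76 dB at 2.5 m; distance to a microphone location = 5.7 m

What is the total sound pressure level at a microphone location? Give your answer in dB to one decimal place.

First find each source's level at the receiver (point-source: −20·log₁₀(r/r_ref)), then combine on an intensity basis.
vacuum pump: 84 − 20·log₁₀(7.6/1.7) = 84 − 13.01 = 70.99 dB.
transformer: 75 − 20·log₁₀(36.3/2.6) = 75 − 22.90 = 52.10 dB.
refrigeration condenser: 76 − 20·log₁₀(5.7/2.5) = 76 − 7.16 = 68.84 dB.
Σ 10^(L/10) = 2.039e+07 → L_total = 10·log₁₀(2.039e+07) = 73.09 dB.

73.1 dB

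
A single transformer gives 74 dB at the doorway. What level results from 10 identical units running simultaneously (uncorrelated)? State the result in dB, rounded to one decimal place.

L_total = L₁ + 10·log₁₀ N for N identical incoherent sources.
L_total = 74 + 10·log₁₀(10) = 74 + 10.000 = 84.00 dB.

84.0 dB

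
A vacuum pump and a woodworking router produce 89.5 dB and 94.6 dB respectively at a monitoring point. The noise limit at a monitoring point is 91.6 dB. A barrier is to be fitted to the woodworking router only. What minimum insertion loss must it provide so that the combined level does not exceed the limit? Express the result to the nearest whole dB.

Everything except the woodworking router sums to 10^(89.5/10) = 8.913e+08 in linear terms, 89.50 dB.
To meet 91.6 dB overall, the treated woodworking router may contribute at most 10^(91.6/10) − 8.913e+08 = 5.542e+08, i.e. 87.44 dB.
So the woodworking router must be reduced from 94.6 to 87.44 dB: IL = 7.16 dB.

7 dB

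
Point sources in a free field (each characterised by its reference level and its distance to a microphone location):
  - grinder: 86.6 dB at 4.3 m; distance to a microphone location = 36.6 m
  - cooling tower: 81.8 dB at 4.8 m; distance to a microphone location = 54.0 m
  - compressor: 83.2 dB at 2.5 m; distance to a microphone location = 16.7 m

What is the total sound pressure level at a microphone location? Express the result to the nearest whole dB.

Apply inverse-square spreading to bring every level to the receiver, then sum 10^(L/10).
grinder: 86.6 − 20·log₁₀(36.6/4.3) = 86.6 − 18.60 = 68.00 dB.
cooling tower: 81.8 − 20·log₁₀(54.0/4.8) = 81.8 − 21.02 = 60.78 dB.
compressor: 83.2 − 20·log₁₀(16.7/2.5) = 83.2 − 16.50 = 66.70 dB.
Σ 10^(L/10) = 1.219e+07 → L_total = 10·log₁₀(1.219e+07) = 70.86 dB.

71 dB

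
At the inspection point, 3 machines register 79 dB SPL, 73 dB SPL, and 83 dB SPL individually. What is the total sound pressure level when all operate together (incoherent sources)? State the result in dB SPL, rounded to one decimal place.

84.8 dB SPL

For uncorrelated sources the intensities add, so convert each level to linear form, sum, and take 10·log₁₀ of the total.
Σ 10^(L/10) = 10^(79/10) + 10^(73/10) + 10^(83/10) = 2.989e+08.
L_total = 10·log₁₀(2.989e+08) = 84.76 dB SPL.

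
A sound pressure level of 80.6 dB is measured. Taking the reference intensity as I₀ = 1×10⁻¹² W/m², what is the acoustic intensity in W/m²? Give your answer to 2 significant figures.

I = I₀·10^(L/10) = 10⁻¹² × 10^(80.6/10) = 10^(-3.940).

0.00011 W/m²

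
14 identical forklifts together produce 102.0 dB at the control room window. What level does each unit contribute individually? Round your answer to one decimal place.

Dividing the total intensity by 14 lowers the level by 10·log₁₀ 14 = 11.461 dB: L₁ = 102.0 − 11.461.

90.5 dB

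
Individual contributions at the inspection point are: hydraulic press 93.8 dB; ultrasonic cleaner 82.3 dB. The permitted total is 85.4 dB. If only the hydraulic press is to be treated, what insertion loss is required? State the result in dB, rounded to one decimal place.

The untreated sources together contribute 10^(82.3/10) = 1.698e+08, i.e. 82.30 dB.
The limit corresponds to 10^(85.4/10) = 3.467e+08; subtracting the fixed part leaves 1.769e+08 for the hydraulic press, i.e. 82.48 dB.
So the hydraulic press must be reduced from 93.8 to 82.48 dB: IL = 11.32 dB.

11.3 dB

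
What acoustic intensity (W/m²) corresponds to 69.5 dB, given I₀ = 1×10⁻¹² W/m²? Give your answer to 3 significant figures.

L = 10·log₁₀(I/I₀) ⇒ I = I₀·10^(L/10) = 10⁻¹² × 10^6.95.

8.91e-06 W/m²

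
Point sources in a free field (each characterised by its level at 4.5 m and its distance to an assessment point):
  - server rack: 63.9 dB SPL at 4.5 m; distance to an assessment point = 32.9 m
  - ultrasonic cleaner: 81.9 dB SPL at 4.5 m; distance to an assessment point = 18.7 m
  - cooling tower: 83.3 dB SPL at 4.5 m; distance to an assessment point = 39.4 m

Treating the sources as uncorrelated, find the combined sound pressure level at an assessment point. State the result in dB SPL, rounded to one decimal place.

Apply inverse-square spreading to bring every level to the receiver, then sum 10^(L/10).
server rack: 63.9 − 20·log₁₀(32.9/4.5) = 63.9 − 17.28 = 46.62 dB SPL.
ultrasonic cleaner: 81.9 − 20·log₁₀(18.7/4.5) = 81.9 − 12.37 = 69.53 dB SPL.
cooling tower: 83.3 − 20·log₁₀(39.4/4.5) = 83.3 − 18.85 = 64.45 dB SPL.
Σ 10^(L/10) = 1.180e+07 → L_total = 10·log₁₀(1.180e+07) = 70.72 dB SPL.

70.7 dB SPL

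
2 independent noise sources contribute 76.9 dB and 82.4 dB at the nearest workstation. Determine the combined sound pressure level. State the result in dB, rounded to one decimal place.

For uncorrelated sources the intensities add, so convert each level to linear form, sum, and take 10·log₁₀ of the total.
Σ 10^(L/10) = 10^(76.9/10) + 10^(82.4/10) = 2.228e+08.
L_total = 10·log₁₀(2.228e+08) = 83.48 dB.

83.5 dB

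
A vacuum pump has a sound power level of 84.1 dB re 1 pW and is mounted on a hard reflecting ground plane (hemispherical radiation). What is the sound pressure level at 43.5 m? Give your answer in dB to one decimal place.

The power spreads over a hemisphere of area 2π·r², so L_p = L_w − 10·log₁₀(2π·r²).
2π·r² = 1.189e+04 m², 10·log₁₀ of that is 40.752 dB.
L_p = 84.1 − 40.752 = 43.35 dB.

43.3 dB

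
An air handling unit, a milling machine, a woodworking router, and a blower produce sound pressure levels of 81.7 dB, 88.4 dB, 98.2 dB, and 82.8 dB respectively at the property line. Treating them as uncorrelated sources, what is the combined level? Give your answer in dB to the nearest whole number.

For uncorrelated sources the intensities add, so convert each level to linear form, sum, and take 10·log₁₀ of the total.
Σ 10^(L/10) = 10^(81.7/10) + 10^(88.4/10) + 10^(98.2/10) + 10^(82.8/10) = 7.637e+09.
L_total = 10·log₁₀(7.637e+09) = 98.83 dB.

99 dB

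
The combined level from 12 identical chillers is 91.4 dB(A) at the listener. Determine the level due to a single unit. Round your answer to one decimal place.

12 equal contributions raise the level by 10·log₁₀ 12 = 10.792 dB, so each unit alone gives 91.4 − 10.792.

80.6 dB(A)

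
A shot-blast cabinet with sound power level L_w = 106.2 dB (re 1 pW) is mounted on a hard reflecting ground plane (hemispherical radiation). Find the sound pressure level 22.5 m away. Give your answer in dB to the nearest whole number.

L_p = L_w − 10·log₁₀(2π·r²) with r = 22.5 m.
2π·r² = 3181 m², 10·log₁₀ of that is 35.025 dB.
L_p = 106.2 − 35.025 = 71.17 dB.

71 dB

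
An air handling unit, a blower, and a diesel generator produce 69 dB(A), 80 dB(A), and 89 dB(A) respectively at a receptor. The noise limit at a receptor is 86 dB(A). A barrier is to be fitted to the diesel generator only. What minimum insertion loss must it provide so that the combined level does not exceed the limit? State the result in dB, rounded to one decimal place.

4.4 dB

The untreated sources together contribute 10^(69/10) + 10^(80/10) = 1.079e+08, i.e. 80.33 dB(A).
The limit corresponds to 10^(86/10) = 3.981e+08; subtracting the fixed part leaves 2.902e+08 for the diesel generator, i.e. 84.63 dB(A).
So the diesel generator must be reduced from 89 to 84.63 dB(A): IL = 4.37 dB.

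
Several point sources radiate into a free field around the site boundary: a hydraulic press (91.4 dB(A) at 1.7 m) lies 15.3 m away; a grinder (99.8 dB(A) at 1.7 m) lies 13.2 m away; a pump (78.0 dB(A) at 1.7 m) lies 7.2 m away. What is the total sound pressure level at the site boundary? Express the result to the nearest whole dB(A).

First find each source's level at the receiver (point-source: −20·log₁₀(r/r_ref)), then combine on an intensity basis.
hydraulic press: 91.4 − 20·log₁₀(15.3/1.7) = 91.4 − 19.08 = 72.32 dB(A).
grinder: 99.8 − 20·log₁₀(13.2/1.7) = 99.8 − 17.80 = 82.00 dB(A).
pump: 78.0 − 20·log₁₀(7.2/1.7) = 78.0 − 12.54 = 65.46 dB(A).
Σ 10^(L/10) = 1.790e+08 → L_total = 10·log₁₀(1.790e+08) = 82.53 dB(A).

83 dB(A)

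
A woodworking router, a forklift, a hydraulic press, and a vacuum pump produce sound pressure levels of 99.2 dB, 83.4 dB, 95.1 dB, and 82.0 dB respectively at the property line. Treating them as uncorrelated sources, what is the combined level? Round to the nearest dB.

101 dB

For uncorrelated sources the intensities add, so convert each level to linear form, sum, and take 10·log₁₀ of the total.
Σ 10^(L/10) = 10^(99.2/10) + 10^(83.4/10) + 10^(95.1/10) + 10^(82.0/10) = 1.193e+10.
L_total = 10·log₁₀(1.193e+10) = 100.77 dB.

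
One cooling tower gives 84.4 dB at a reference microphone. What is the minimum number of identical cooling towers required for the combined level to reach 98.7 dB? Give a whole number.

Need L₁ + 10·log₁₀ N ≥ 98.7, i.e. log₁₀ N ≥ 1.43.
N ≥ 10^(14.3/10) = 26.915, so N = 27.

27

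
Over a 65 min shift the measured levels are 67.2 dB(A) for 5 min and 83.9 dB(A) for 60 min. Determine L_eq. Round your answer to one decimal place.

The energy average is taken in the linear domain: L_eq = 10·log₁₀[(Σ tᵢ·10^(Lᵢ/10))/T], T = 65 min.
Σ tᵢ·10^(Lᵢ/10) = 5·10^(67.2/10) + 60·10^(83.9/10) = 1.475e+10.
L_eq = 10·log₁₀(1.475e+10/65) = 83.56 dB(A).

83.6 dB(A)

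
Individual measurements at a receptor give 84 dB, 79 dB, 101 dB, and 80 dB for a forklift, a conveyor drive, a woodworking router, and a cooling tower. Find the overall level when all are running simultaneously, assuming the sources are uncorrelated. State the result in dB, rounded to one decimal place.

Incoherent sources combine by intensity addition: L_total = 10·log₁₀(Σ 10^(L_i/10)).
Σ 10^(L/10) = 10^(84/10) + 10^(79/10) + 10^(101/10) + 10^(80/10) = 1.302e+10.
L_total = 10·log₁₀(1.302e+10) = 101.15 dB.

101.1 dB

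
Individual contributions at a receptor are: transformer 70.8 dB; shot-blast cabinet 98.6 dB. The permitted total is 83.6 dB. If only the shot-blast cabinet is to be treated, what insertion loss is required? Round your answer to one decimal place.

Everything except the shot-blast cabinet sums to 10^(70.8/10) = 1.202e+07 in linear terms, 70.80 dB.
To meet 83.6 dB overall, the treated shot-blast cabinet may contribute at most 10^(83.6/10) − 1.202e+07 = 2.171e+08, i.e. 83.37 dB.
Required insertion loss = 98.6 − 83.37 = 15.23 dB.

15.2 dB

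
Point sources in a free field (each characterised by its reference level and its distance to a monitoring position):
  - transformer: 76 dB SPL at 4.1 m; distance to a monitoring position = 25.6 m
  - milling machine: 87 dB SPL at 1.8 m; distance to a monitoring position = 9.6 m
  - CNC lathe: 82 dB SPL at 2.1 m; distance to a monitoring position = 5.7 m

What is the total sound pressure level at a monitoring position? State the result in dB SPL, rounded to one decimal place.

First find each source's level at the receiver (point-source: −20·log₁₀(r/r_ref)), then combine on an intensity basis.
transformer: 76 − 20·log₁₀(25.6/4.1) = 76 − 15.91 = 60.09 dB SPL.
milling machine: 87 − 20·log₁₀(9.6/1.8) = 87 − 14.54 = 72.46 dB SPL.
CNC lathe: 82 − 20·log₁₀(5.7/2.1) = 82 − 8.67 = 73.33 dB SPL.
Σ 10^(L/10) = 4.015e+07 → L_total = 10·log₁₀(4.015e+07) = 76.04 dB SPL.

76.0 dB SPL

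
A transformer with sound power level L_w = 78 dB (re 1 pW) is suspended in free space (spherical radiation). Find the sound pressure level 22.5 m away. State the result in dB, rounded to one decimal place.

The power spreads over a sphere of area 4π·r², so L_p = L_w − 10·log₁₀(4π·r²).
4π·r² = 6362 m², 10·log₁₀ of that is 38.036 dB.
L_p = 78 − 38.036 = 39.96 dB.

40.0 dB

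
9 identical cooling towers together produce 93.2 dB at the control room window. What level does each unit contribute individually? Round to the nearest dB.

9 equal contributions raise the level by 10·log₁₀ 9 = 9.542 dB, so each unit alone gives 93.2 − 9.542.

84 dB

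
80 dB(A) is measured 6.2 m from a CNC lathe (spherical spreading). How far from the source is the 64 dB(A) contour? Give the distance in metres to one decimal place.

For a point source L₁ − L₂ = 20·log₁₀(r₂/r₁), so r₂ = r₁·10^((L₁−L₂)/20).
r₂ = 6.2·10^((80−64)/20) = 6.2·10^(16.0/20) = 39.12 m.

39.1 m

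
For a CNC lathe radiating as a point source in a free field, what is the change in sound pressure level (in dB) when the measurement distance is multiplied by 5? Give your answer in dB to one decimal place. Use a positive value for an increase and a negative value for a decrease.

-14.0 dB

Point-source spreading: ΔL = −20·log₁₀(r₂/r₁).
ΔL = −20·log₁₀(5) = -13.98 dB.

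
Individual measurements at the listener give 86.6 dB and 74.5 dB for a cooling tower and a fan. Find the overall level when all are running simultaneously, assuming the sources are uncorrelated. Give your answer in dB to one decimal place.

86.9 dB

For uncorrelated sources the intensities add, so convert each level to linear form, sum, and take 10·log₁₀ of the total.
Σ 10^(L/10) = 10^(86.6/10) + 10^(74.5/10) = 4.853e+08.
L_total = 10·log₁₀(4.853e+08) = 86.86 dB.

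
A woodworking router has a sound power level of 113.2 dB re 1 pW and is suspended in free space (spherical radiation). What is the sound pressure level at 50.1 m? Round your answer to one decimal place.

68.2 dB

L_p = L_w − 10·log₁₀(4π·r²) with r = 50.1 m.
4π·r² = 3.154e+04 m², 10·log₁₀ of that is 44.989 dB.
L_p = 113.2 − 44.989 = 68.21 dB.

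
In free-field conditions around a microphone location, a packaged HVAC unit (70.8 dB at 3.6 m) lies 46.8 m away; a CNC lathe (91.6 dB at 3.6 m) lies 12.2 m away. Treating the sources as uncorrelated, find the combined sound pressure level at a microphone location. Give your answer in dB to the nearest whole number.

81 dB

Propagate each source to the receiver with L = L_ref − 20·log₁₀(r/r_ref), then add intensities.
packaged HVAC unit: 70.8 − 20·log₁₀(46.8/3.6) = 70.8 − 22.28 = 48.52 dB.
CNC lathe: 91.6 − 20·log₁₀(12.2/3.6) = 91.6 − 10.60 = 81.00 dB.
Σ 10^(L/10) = 1.259e+08 → L_total = 10·log₁₀(1.259e+08) = 81.00 dB.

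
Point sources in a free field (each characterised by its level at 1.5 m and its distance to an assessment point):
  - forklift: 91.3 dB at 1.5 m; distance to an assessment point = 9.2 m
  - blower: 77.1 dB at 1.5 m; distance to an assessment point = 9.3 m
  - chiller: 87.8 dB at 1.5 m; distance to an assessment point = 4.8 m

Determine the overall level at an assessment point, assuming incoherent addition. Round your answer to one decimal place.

79.8 dB

First find each source's level at the receiver (point-source: −20·log₁₀(r/r_ref)), then combine on an intensity basis.
forklift: 91.3 − 20·log₁₀(9.2/1.5) = 91.3 − 15.75 = 75.55 dB.
blower: 77.1 − 20·log₁₀(9.3/1.5) = 77.1 − 15.85 = 61.25 dB.
chiller: 87.8 − 20·log₁₀(4.8/1.5) = 87.8 − 10.10 = 77.70 dB.
Σ 10^(L/10) = 9.604e+07 → L_total = 10·log₁₀(9.604e+07) = 79.82 dB.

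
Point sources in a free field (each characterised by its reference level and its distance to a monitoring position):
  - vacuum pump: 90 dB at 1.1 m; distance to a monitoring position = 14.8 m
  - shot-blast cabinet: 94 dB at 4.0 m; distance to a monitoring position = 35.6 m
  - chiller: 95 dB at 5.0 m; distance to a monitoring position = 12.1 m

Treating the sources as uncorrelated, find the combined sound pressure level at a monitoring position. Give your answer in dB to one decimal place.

87.6 dB

First find each source's level at the receiver (point-source: −20·log₁₀(r/r_ref)), then combine on an intensity basis.
vacuum pump: 90 − 20·log₁₀(14.8/1.1) = 90 − 22.58 = 67.42 dB.
shot-blast cabinet: 94 − 20·log₁₀(35.6/4.0) = 94 − 18.99 = 75.01 dB.
chiller: 95 − 20·log₁₀(12.1/5.0) = 95 − 7.68 = 87.32 dB.
Σ 10^(L/10) = 5.772e+08 → L_total = 10·log₁₀(5.772e+08) = 87.61 dB.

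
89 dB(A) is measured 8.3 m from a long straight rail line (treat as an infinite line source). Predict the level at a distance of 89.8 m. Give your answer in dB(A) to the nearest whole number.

79 dB(A)

Cylindrical spreading from a line source gives a 10·log₁₀(r₂/r₁) drop.
L₂ = 89 − 10·log₁₀(89.8/8.3) = 89 − 10.342 = 78.66 dB(A).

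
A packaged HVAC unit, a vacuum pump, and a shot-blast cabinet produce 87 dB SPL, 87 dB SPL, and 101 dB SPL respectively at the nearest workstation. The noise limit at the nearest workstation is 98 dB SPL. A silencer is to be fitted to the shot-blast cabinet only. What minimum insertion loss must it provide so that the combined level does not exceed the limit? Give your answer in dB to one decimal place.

3.8 dB

The untreated sources together contribute 10^(87/10) + 10^(87/10) = 1.002e+09, i.e. 90.01 dB SPL.
To meet 98 dB SPL overall, the treated shot-blast cabinet may contribute at most 10^(98/10) − 1.002e+09 = 5.307e+09, i.e. 97.25 dB SPL.
So the shot-blast cabinet must be reduced from 101 to 97.25 dB SPL: IL = 3.75 dB.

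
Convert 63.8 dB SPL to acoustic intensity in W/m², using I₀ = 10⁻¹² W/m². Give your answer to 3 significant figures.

L = 10·log₁₀(I/I₀) ⇒ I = I₀·10^(L/10) = 10⁻¹² × 10^6.38.

2.40e-06 W/m²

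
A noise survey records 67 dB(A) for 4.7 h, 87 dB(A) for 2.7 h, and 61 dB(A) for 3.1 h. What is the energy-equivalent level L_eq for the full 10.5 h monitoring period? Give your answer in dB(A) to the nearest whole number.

Weight each interval's intensity by its duration and average over T = 10.5 h:
Σ tᵢ·10^(Lᵢ/10) = 4.7·10^(67/10) + 2.7·10^(87/10) + 3.1·10^(61/10) = 1.381e+09.
L_eq = 10·log₁₀(1.381e+09/10.5) = 81.19 dB(A).

81 dB(A)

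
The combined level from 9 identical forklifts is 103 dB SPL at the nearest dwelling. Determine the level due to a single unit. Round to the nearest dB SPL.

For N identical incoherent sources L_total = L₁ + 10·log₁₀ N, so L₁ = 103 − 10·log₁₀(9) = 103 − 9.542.

93 dB SPL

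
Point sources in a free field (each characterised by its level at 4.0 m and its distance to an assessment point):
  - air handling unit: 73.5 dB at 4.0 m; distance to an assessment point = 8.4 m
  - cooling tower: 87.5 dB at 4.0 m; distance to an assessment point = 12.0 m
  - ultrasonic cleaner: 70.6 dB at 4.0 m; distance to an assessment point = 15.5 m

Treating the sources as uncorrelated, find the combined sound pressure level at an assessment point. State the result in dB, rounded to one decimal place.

Propagate each source to the receiver with L = L_ref − 20·log₁₀(r/r_ref), then add intensities.
air handling unit: 73.5 − 20·log₁₀(8.4/4.0) = 73.5 − 6.44 = 67.06 dB.
cooling tower: 87.5 − 20·log₁₀(12.0/4.0) = 87.5 − 9.54 = 77.96 dB.
ultrasonic cleaner: 70.6 − 20·log₁₀(15.5/4.0) = 70.6 − 11.77 = 58.83 dB.
Σ 10^(L/10) = 6.832e+07 → L_total = 10·log₁₀(6.832e+07) = 78.35 dB.

78.3 dB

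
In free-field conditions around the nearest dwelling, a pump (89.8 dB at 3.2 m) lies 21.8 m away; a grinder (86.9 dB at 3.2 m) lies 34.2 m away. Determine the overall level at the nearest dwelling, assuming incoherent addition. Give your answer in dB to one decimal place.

74.0 dB

Propagate each source to the receiver with L = L_ref − 20·log₁₀(r/r_ref), then add intensities.
pump: 89.8 − 20·log₁₀(21.8/3.2) = 89.8 − 16.67 = 73.13 dB.
grinder: 86.9 − 20·log₁₀(34.2/3.2) = 86.9 − 20.58 = 66.32 dB.
Σ 10^(L/10) = 2.487e+07 → L_total = 10·log₁₀(2.487e+07) = 73.96 dB.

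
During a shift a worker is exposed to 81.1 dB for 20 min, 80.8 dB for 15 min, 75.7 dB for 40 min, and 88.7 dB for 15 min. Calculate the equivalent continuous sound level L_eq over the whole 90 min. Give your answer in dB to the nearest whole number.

83 dB

The energy average is taken in the linear domain: L_eq = 10·log₁₀[(Σ tᵢ·10^(Lᵢ/10))/T], T = 90 min.
Σ tᵢ·10^(Lᵢ/10) = 20·10^(81.1/10) + 15·10^(80.8/10) + 40·10^(75.7/10) + 15·10^(88.7/10) = 1.699e+10.
L_eq = 10·log₁₀(1.699e+10/90) = 82.76 dB.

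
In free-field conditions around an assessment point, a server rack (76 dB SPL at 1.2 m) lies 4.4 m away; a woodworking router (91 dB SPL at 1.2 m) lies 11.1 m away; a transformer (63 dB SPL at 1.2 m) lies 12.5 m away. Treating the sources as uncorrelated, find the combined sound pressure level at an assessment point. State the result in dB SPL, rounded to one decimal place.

72.5 dB SPL

First find each source's level at the receiver (point-source: −20·log₁₀(r/r_ref)), then combine on an intensity basis.
server rack: 76 − 20·log₁₀(4.4/1.2) = 76 − 11.29 = 64.71 dB SPL.
woodworking router: 91 − 20·log₁₀(11.1/1.2) = 91 − 19.32 = 71.68 dB SPL.
transformer: 63 − 20·log₁₀(12.5/1.2) = 63 − 20.35 = 42.65 dB SPL.
Σ 10^(L/10) = 1.769e+07 → L_total = 10·log₁₀(1.769e+07) = 72.48 dB SPL.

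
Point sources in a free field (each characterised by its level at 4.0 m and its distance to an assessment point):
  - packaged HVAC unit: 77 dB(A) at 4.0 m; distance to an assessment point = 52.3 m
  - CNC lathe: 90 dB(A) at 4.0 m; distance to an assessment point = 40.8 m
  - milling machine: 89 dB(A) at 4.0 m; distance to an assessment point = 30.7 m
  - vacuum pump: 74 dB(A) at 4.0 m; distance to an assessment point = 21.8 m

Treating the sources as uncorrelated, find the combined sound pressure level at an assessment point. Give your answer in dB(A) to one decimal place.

73.8 dB(A)

Apply inverse-square spreading to bring every level to the receiver, then sum 10^(L/10).
packaged HVAC unit: 77 − 20·log₁₀(52.3/4.0) = 77 − 22.33 = 54.67 dB(A).
CNC lathe: 90 − 20·log₁₀(40.8/4.0) = 90 − 20.17 = 69.83 dB(A).
milling machine: 89 − 20·log₁₀(30.7/4.0) = 89 − 17.70 = 71.30 dB(A).
vacuum pump: 74 − 20·log₁₀(21.8/4.0) = 74 − 14.73 = 59.27 dB(A).
Σ 10^(L/10) = 2.424e+07 → L_total = 10·log₁₀(2.424e+07) = 73.84 dB(A).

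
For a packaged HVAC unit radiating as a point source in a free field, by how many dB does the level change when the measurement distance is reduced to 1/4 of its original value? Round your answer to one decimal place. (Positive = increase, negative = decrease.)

With spherical spreading the level changes by −20·log₁₀(r₂/r₁).
ΔL = −20·log₁₀(0.25) = +12.04 dB.

+12.0 dB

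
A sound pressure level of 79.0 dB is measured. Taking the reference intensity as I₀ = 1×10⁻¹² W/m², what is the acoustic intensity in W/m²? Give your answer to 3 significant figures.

7.94e-05 W/m²

L = 10·log₁₀(I/I₀) ⇒ I = I₀·10^(L/10) = 10⁻¹² × 10^7.90.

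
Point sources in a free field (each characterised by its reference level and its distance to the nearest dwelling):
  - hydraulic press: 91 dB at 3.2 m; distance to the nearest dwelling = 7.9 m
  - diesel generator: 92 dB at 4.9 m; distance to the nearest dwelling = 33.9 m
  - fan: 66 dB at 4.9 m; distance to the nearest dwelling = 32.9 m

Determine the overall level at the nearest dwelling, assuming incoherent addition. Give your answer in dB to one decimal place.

First find each source's level at the receiver (point-source: −20·log₁₀(r/r_ref)), then combine on an intensity basis.
hydraulic press: 91 − 20·log₁₀(7.9/3.2) = 91 − 7.85 = 83.15 dB.
diesel generator: 92 − 20·log₁₀(33.9/4.9) = 92 − 16.80 = 75.20 dB.
fan: 66 − 20·log₁₀(32.9/4.9) = 66 − 16.54 = 49.46 dB.
Σ 10^(L/10) = 2.398e+08 → L_total = 10·log₁₀(2.398e+08) = 83.80 dB.

83.8 dB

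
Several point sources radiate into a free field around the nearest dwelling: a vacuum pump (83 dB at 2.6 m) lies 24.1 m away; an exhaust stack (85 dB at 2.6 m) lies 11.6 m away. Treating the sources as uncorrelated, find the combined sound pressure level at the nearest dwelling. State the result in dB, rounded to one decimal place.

First find each source's level at the receiver (point-source: −20·log₁₀(r/r_ref)), then combine on an intensity basis.
vacuum pump: 83 − 20·log₁₀(24.1/2.6) = 83 − 19.34 = 63.66 dB.
exhaust stack: 85 − 20·log₁₀(11.6/2.6) = 85 − 12.99 = 72.01 dB.
Σ 10^(L/10) = 1.821e+07 → L_total = 10·log₁₀(1.821e+07) = 72.60 dB.

72.6 dB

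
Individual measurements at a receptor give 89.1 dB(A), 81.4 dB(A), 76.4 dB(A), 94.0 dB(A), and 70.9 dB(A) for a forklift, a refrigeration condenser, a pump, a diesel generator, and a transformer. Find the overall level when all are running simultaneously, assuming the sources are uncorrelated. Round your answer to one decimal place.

For uncorrelated sources the intensities add, so convert each level to linear form, sum, and take 10·log₁₀ of the total.
Σ 10^(L/10) = 10^(89.1/10) + 10^(81.4/10) + 10^(76.4/10) + 10^(94.0/10) + 10^(70.9/10) = 3.519e+09.
L_total = 10·log₁₀(3.519e+09) = 95.46 dB(A).

95.5 dB(A)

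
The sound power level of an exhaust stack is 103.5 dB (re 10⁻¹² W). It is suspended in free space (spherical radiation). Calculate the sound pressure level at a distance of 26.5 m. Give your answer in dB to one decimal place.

The power spreads over a sphere of area 4π·r², so L_p = L_w − 10·log₁₀(4π·r²).
4π·r² = 8825 m², 10·log₁₀ of that is 39.457 dB.
L_p = 103.5 − 39.457 = 64.04 dB.

64.0 dB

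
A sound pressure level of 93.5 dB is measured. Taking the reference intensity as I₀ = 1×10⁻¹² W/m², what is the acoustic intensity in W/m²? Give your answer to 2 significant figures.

0.0022 W/m²

I/I₀ = 10^(93.5/10) = 2.239e+09, so I = 2.239e+09 × 10⁻¹² W/m².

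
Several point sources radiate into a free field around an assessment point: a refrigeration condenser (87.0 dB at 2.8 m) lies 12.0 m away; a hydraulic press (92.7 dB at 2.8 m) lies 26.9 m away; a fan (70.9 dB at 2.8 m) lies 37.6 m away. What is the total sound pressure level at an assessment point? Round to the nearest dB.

77 dB

First find each source's level at the receiver (point-source: −20·log₁₀(r/r_ref)), then combine on an intensity basis.
refrigeration condenser: 87.0 − 20·log₁₀(12.0/2.8) = 87.0 − 12.64 = 74.36 dB.
hydraulic press: 92.7 − 20·log₁₀(26.9/2.8) = 92.7 − 19.65 = 73.05 dB.
fan: 70.9 − 20·log₁₀(37.6/2.8) = 70.9 − 22.56 = 48.34 dB.
Σ 10^(L/10) = 4.753e+07 → L_total = 10·log₁₀(4.753e+07) = 76.77 dB.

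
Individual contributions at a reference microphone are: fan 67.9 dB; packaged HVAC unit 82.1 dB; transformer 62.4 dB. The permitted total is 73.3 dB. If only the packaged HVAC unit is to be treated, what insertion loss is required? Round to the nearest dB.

11 dB

The untreated sources together contribute 10^(67.9/10) + 10^(62.4/10) = 7.904e+06, i.e. 68.98 dB.
To meet 73.3 dB overall, the treated packaged HVAC unit may contribute at most 10^(73.3/10) − 7.904e+06 = 1.348e+07, i.e. 71.30 dB.
So the packaged HVAC unit must be reduced from 82.1 to 71.30 dB: IL = 10.80 dB.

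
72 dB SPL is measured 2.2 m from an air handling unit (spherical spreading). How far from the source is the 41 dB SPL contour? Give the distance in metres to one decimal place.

Point-source spreading drops the level by 20·log₁₀(r₂/r₁); inverting, r₂/r₁ = 10^(ΔL/20).
r₂ = 2.2·10^((72−41)/20) = 2.2·10^(31.0/20) = 78.06 m.

78.1 m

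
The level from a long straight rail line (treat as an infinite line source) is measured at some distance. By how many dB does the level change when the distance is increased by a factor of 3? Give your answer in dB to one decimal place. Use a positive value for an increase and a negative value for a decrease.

-4.8 dB

With cylindrical spreading the level changes by −10·log₁₀(r₂/r₁).
ΔL = −10·log₁₀(3) = -4.77 dB.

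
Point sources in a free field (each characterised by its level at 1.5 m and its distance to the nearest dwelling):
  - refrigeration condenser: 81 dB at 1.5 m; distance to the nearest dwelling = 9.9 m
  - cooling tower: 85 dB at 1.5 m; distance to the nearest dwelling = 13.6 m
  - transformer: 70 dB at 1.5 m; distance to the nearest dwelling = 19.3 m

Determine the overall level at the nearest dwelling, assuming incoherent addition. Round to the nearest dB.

Propagate each source to the receiver with L = L_ref − 20·log₁₀(r/r_ref), then add intensities.
refrigeration condenser: 81 − 20·log₁₀(9.9/1.5) = 81 − 16.39 = 64.61 dB.
cooling tower: 85 − 20·log₁₀(13.6/1.5) = 85 − 19.15 = 65.85 dB.
transformer: 70 − 20·log₁₀(19.3/1.5) = 70 − 22.19 = 47.81 dB.
Σ 10^(L/10) = 6.797e+06 → L_total = 10·log₁₀(6.797e+06) = 68.32 dB.

68 dB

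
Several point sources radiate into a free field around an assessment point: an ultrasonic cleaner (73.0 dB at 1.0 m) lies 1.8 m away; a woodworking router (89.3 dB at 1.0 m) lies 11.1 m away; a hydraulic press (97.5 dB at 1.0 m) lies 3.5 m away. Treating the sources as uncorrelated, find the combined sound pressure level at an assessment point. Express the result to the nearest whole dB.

Apply inverse-square spreading to bring every level to the receiver, then sum 10^(L/10).
ultrasonic cleaner: 73.0 − 20·log₁₀(1.8/1.0) = 73.0 − 5.11 = 67.89 dB.
woodworking router: 89.3 − 20·log₁₀(11.1/1.0) = 89.3 − 20.91 = 68.39 dB.
hydraulic press: 97.5 − 20·log₁₀(3.5/1.0) = 97.5 − 10.88 = 86.62 dB.
Σ 10^(L/10) = 4.721e+08 → L_total = 10·log₁₀(4.721e+08) = 86.74 dB.

87 dB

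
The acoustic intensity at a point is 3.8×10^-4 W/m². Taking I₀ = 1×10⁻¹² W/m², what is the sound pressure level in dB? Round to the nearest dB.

L = 10·log₁₀(I/I₀) = 10·log₁₀(3.8×10^-4/10⁻¹²) = 10·log₁₀(3.8×10^8).
L = 10·(0.5798 + 8) = 85.80 dB.

86 dB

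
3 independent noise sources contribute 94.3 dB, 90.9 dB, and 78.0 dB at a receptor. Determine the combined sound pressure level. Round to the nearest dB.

For uncorrelated sources the intensities add, so convert each level to linear form, sum, and take 10·log₁₀ of the total.
Σ 10^(L/10) = 10^(94.3/10) + 10^(90.9/10) + 10^(78.0/10) = 3.985e+09.
L_total = 10·log₁₀(3.985e+09) = 96.00 dB.

96 dB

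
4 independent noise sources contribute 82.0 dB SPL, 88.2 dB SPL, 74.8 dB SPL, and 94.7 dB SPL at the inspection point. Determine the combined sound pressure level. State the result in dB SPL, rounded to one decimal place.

95.8 dB SPL

For uncorrelated sources the intensities add, so convert each level to linear form, sum, and take 10·log₁₀ of the total.
Σ 10^(L/10) = 10^(82.0/10) + 10^(88.2/10) + 10^(74.8/10) + 10^(94.7/10) = 3.801e+09.
L_total = 10·log₁₀(3.801e+09) = 95.80 dB SPL.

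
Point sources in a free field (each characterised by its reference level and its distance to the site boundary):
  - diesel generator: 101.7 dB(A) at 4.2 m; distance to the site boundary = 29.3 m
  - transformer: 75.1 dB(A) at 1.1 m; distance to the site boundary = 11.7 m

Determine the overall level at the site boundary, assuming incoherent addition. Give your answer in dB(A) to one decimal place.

84.8 dB(A)

Propagate each source to the receiver with L = L_ref − 20·log₁₀(r/r_ref), then add intensities.
diesel generator: 101.7 − 20·log₁₀(29.3/4.2) = 101.7 − 16.87 = 84.83 dB(A).
transformer: 75.1 − 20·log₁₀(11.7/1.1) = 75.1 − 20.54 = 54.56 dB(A).
Σ 10^(L/10) = 3.042e+08 → L_total = 10·log₁₀(3.042e+08) = 84.83 dB(A).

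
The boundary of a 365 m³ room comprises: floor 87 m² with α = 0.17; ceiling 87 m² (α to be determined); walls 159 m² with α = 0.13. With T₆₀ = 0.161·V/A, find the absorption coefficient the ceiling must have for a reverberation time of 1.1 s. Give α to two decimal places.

Required total absorption A = 0.161·365/1.1 = 53.42 m².
Absorption from the other surfaces = 87·0.17 + 159·0.13 = 35.46 m², so the ceiling must supply 17.96 m² over 87 m².
α = 17.96/87 = 0.206.

0.21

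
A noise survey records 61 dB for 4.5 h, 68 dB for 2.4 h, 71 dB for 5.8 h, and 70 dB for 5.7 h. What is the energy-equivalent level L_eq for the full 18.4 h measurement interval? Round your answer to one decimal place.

L_eq = 10·log₁₀[(1/T)·Σ tᵢ·10^(Lᵢ/10)] with T = 18.4 h.
Σ tᵢ·10^(Lᵢ/10) = 4.5·10^(61/10) + 2.4·10^(68/10) + 5.8·10^(71/10) + 5.7·10^(70/10) = 1.508e+08.
L_eq = 10·log₁₀(1.508e+08/18.4) = 69.14 dB.

69.1 dB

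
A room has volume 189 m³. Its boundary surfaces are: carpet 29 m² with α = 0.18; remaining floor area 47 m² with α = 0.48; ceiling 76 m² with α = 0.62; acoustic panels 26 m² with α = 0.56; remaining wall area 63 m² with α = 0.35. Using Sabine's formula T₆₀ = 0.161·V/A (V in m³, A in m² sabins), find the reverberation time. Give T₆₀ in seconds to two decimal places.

0.27 s

A = Σ Sᵢαᵢ = 29·0.18 + 47·0.48 + 76·0.62 + 26·0.56 + 63·0.35 = 111.51 m².
T₆₀ = 0.161·V/A = 0.161·189/111.51 = 0.273 s.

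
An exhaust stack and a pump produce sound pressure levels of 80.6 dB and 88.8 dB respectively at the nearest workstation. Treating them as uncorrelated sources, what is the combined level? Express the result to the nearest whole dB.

89 dB

Incoherent sources combine by intensity addition: L_total = 10·log₁₀(Σ 10^(L_i/10)).
Σ 10^(L/10) = 10^(80.6/10) + 10^(88.8/10) = 8.734e+08.
L_total = 10·log₁₀(8.734e+08) = 89.41 dB.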